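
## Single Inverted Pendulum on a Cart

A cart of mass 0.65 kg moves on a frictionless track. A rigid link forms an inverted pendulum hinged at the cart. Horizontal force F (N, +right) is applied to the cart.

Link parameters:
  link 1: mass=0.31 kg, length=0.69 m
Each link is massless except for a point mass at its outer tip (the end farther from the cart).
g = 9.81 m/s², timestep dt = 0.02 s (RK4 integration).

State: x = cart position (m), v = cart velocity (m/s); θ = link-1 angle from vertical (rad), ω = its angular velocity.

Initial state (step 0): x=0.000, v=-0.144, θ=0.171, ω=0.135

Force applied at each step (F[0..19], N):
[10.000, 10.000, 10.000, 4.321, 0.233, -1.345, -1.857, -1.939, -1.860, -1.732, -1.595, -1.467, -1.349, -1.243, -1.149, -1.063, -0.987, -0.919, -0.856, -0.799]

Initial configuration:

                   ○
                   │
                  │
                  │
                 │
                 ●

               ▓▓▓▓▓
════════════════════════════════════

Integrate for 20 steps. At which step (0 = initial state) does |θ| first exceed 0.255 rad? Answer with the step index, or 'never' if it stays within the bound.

apply F[0]=+10.000 → step 1: x=-0.000, v=0.144, θ=0.170, ω=-0.228
apply F[1]=+10.000 → step 2: x=0.006, v=0.433, θ=0.162, ω=-0.594
apply F[2]=+10.000 → step 3: x=0.017, v=0.724, θ=0.146, ω=-0.966
apply F[3]=+4.321 → step 4: x=0.033, v=0.844, θ=0.126, ω=-1.100
apply F[4]=+0.233 → step 5: x=0.050, v=0.841, θ=0.104, ω=-1.064
apply F[5]=-1.345 → step 6: x=0.066, v=0.792, θ=0.084, ω=-0.966
apply F[6]=-1.857 → step 7: x=0.081, v=0.729, θ=0.066, ω=-0.853
apply F[7]=-1.939 → step 8: x=0.095, v=0.664, θ=0.050, ω=-0.743
apply F[8]=-1.860 → step 9: x=0.108, v=0.603, θ=0.036, ω=-0.643
apply F[9]=-1.732 → step 10: x=0.119, v=0.547, θ=0.024, ω=-0.553
apply F[10]=-1.595 → step 11: x=0.130, v=0.496, θ=0.014, ω=-0.475
apply F[11]=-1.467 → step 12: x=0.139, v=0.450, θ=0.005, ω=-0.405
apply F[12]=-1.349 → step 13: x=0.148, v=0.409, θ=-0.003, ω=-0.345
apply F[13]=-1.243 → step 14: x=0.156, v=0.371, θ=-0.009, ω=-0.292
apply F[14]=-1.149 → step 15: x=0.163, v=0.337, θ=-0.015, ω=-0.246
apply F[15]=-1.063 → step 16: x=0.169, v=0.305, θ=-0.019, ω=-0.206
apply F[16]=-0.987 → step 17: x=0.175, v=0.277, θ=-0.023, ω=-0.170
apply F[17]=-0.919 → step 18: x=0.180, v=0.251, θ=-0.026, ω=-0.140
apply F[18]=-0.856 → step 19: x=0.185, v=0.227, θ=-0.028, ω=-0.113
apply F[19]=-0.799 → step 20: x=0.189, v=0.205, θ=-0.030, ω=-0.090
max |θ| = 0.171 ≤ 0.255 over all 21 states.

Answer: never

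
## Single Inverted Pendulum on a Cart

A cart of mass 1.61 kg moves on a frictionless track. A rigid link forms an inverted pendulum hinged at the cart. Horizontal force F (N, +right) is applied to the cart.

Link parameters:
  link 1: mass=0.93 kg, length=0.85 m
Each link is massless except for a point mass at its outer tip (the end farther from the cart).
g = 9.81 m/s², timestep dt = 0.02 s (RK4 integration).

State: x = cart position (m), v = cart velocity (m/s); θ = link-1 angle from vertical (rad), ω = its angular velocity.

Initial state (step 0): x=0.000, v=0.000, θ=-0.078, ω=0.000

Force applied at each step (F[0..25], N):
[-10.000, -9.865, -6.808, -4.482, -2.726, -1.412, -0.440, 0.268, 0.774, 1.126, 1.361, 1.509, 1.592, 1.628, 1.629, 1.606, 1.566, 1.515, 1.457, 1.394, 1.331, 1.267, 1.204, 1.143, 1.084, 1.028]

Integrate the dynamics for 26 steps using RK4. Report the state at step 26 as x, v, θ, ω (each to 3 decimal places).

Answer: x=-0.129, v=-0.094, θ=0.021, ω=0.017

Derivation:
apply F[0]=-10.000 → step 1: x=-0.001, v=-0.115, θ=-0.077, ω=0.117
apply F[1]=-9.865 → step 2: x=-0.005, v=-0.229, θ=-0.073, ω=0.233
apply F[2]=-6.808 → step 3: x=-0.010, v=-0.305, θ=-0.068, ω=0.306
apply F[3]=-4.482 → step 4: x=-0.017, v=-0.353, θ=-0.061, ω=0.348
apply F[4]=-2.726 → step 5: x=-0.024, v=-0.381, θ=-0.054, ω=0.367
apply F[5]=-1.412 → step 6: x=-0.032, v=-0.393, θ=-0.047, ω=0.369
apply F[6]=-0.440 → step 7: x=-0.039, v=-0.393, θ=-0.040, ω=0.360
apply F[7]=+0.268 → step 8: x=-0.047, v=-0.386, θ=-0.033, ω=0.343
apply F[8]=+0.774 → step 9: x=-0.055, v=-0.373, θ=-0.026, ω=0.321
apply F[9]=+1.126 → step 10: x=-0.062, v=-0.357, θ=-0.020, ω=0.296
apply F[10]=+1.361 → step 11: x=-0.069, v=-0.338, θ=-0.014, ω=0.270
apply F[11]=+1.509 → step 12: x=-0.076, v=-0.318, θ=-0.009, ω=0.244
apply F[12]=+1.592 → step 13: x=-0.082, v=-0.297, θ=-0.004, ω=0.219
apply F[13]=+1.628 → step 14: x=-0.088, v=-0.277, θ=-0.000, ω=0.194
apply F[14]=+1.629 → step 15: x=-0.093, v=-0.257, θ=0.003, ω=0.171
apply F[15]=+1.606 → step 16: x=-0.098, v=-0.237, θ=0.007, ω=0.149
apply F[16]=+1.566 → step 17: x=-0.102, v=-0.219, θ=0.009, ω=0.129
apply F[17]=+1.515 → step 18: x=-0.107, v=-0.201, θ=0.012, ω=0.111
apply F[18]=+1.457 → step 19: x=-0.110, v=-0.184, θ=0.014, ω=0.094
apply F[19]=+1.394 → step 20: x=-0.114, v=-0.169, θ=0.016, ω=0.079
apply F[20]=+1.331 → step 21: x=-0.117, v=-0.154, θ=0.017, ω=0.066
apply F[21]=+1.267 → step 22: x=-0.120, v=-0.140, θ=0.018, ω=0.054
apply F[22]=+1.204 → step 23: x=-0.123, v=-0.128, θ=0.019, ω=0.043
apply F[23]=+1.143 → step 24: x=-0.125, v=-0.116, θ=0.020, ω=0.033
apply F[24]=+1.084 → step 25: x=-0.127, v=-0.104, θ=0.021, ω=0.025
apply F[25]=+1.028 → step 26: x=-0.129, v=-0.094, θ=0.021, ω=0.017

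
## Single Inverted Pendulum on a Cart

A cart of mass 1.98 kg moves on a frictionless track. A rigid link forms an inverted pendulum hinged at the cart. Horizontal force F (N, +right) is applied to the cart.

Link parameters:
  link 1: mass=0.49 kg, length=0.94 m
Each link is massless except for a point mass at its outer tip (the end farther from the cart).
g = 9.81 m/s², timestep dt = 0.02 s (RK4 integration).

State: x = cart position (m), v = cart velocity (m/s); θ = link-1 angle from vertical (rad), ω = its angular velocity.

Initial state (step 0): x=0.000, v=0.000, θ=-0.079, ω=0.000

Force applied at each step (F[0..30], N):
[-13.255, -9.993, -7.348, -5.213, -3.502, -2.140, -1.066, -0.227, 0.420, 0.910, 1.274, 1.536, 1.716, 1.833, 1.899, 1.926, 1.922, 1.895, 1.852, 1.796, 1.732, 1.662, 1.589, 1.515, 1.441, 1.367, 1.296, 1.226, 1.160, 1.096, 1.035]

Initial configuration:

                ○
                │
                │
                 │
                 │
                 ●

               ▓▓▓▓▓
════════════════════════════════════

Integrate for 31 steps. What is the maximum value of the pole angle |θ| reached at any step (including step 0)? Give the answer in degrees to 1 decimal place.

apply F[0]=-13.255 → step 1: x=-0.001, v=-0.130, θ=-0.078, ω=0.121
apply F[1]=-9.993 → step 2: x=-0.005, v=-0.227, θ=-0.074, ω=0.208
apply F[2]=-7.348 → step 3: x=-0.010, v=-0.298, θ=-0.070, ω=0.268
apply F[3]=-5.213 → step 4: x=-0.017, v=-0.347, θ=-0.064, ω=0.307
apply F[4]=-3.502 → step 5: x=-0.024, v=-0.379, θ=-0.058, ω=0.329
apply F[5]=-2.140 → step 6: x=-0.032, v=-0.398, θ=-0.051, ω=0.337
apply F[6]=-1.066 → step 7: x=-0.040, v=-0.407, θ=-0.044, ω=0.337
apply F[7]=-0.227 → step 8: x=-0.048, v=-0.407, θ=-0.038, ω=0.328
apply F[8]=+0.420 → step 9: x=-0.056, v=-0.401, θ=-0.031, ω=0.315
apply F[9]=+0.910 → step 10: x=-0.064, v=-0.391, θ=-0.025, ω=0.298
apply F[10]=+1.274 → step 11: x=-0.071, v=-0.377, θ=-0.019, ω=0.278
apply F[11]=+1.536 → step 12: x=-0.079, v=-0.361, θ=-0.014, ω=0.258
apply F[12]=+1.716 → step 13: x=-0.086, v=-0.343, θ=-0.009, ω=0.236
apply F[13]=+1.833 → step 14: x=-0.093, v=-0.324, θ=-0.004, ω=0.215
apply F[14]=+1.899 → step 15: x=-0.099, v=-0.305, θ=-0.000, ω=0.194
apply F[15]=+1.926 → step 16: x=-0.105, v=-0.285, θ=0.003, ω=0.173
apply F[16]=+1.922 → step 17: x=-0.110, v=-0.266, θ=0.007, ω=0.154
apply F[17]=+1.895 → step 18: x=-0.115, v=-0.247, θ=0.009, ω=0.136
apply F[18]=+1.852 → step 19: x=-0.120, v=-0.229, θ=0.012, ω=0.119
apply F[19]=+1.796 → step 20: x=-0.125, v=-0.212, θ=0.014, ω=0.103
apply F[20]=+1.732 → step 21: x=-0.129, v=-0.195, θ=0.016, ω=0.088
apply F[21]=+1.662 → step 22: x=-0.132, v=-0.179, θ=0.018, ω=0.075
apply F[22]=+1.589 → step 23: x=-0.136, v=-0.164, θ=0.019, ω=0.062
apply F[23]=+1.515 → step 24: x=-0.139, v=-0.149, θ=0.020, ω=0.051
apply F[24]=+1.441 → step 25: x=-0.142, v=-0.136, θ=0.021, ω=0.041
apply F[25]=+1.367 → step 26: x=-0.144, v=-0.123, θ=0.022, ω=0.032
apply F[26]=+1.296 → step 27: x=-0.147, v=-0.111, θ=0.022, ω=0.024
apply F[27]=+1.226 → step 28: x=-0.149, v=-0.100, θ=0.023, ω=0.017
apply F[28]=+1.160 → step 29: x=-0.151, v=-0.089, θ=0.023, ω=0.010
apply F[29]=+1.096 → step 30: x=-0.152, v=-0.079, θ=0.023, ω=0.005
apply F[30]=+1.035 → step 31: x=-0.154, v=-0.070, θ=0.023, ω=-0.000
Max |angle| over trajectory = 0.079 rad = 4.5°.

Answer: 4.5°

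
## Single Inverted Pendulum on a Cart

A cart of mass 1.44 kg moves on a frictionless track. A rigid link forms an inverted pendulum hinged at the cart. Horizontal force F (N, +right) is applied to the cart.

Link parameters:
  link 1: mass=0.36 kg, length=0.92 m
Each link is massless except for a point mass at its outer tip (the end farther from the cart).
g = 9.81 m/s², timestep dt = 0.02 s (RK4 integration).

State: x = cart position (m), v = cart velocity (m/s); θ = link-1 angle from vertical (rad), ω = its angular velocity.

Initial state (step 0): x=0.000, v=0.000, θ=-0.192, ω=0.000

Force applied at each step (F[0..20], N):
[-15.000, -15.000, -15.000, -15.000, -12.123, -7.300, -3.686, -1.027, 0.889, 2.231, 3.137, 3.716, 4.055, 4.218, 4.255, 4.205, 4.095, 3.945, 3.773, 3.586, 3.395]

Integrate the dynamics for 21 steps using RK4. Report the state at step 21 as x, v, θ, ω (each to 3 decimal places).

apply F[0]=-15.000 → step 1: x=-0.002, v=-0.197, θ=-0.190, ω=0.170
apply F[1]=-15.000 → step 2: x=-0.008, v=-0.395, θ=-0.185, ω=0.341
apply F[2]=-15.000 → step 3: x=-0.018, v=-0.593, θ=-0.177, ω=0.515
apply F[3]=-15.000 → step 4: x=-0.032, v=-0.792, θ=-0.165, ω=0.692
apply F[4]=-12.123 → step 5: x=-0.049, v=-0.952, θ=-0.149, ω=0.830
apply F[5]=-7.300 → step 6: x=-0.069, v=-1.047, θ=-0.132, ω=0.902
apply F[6]=-3.686 → step 7: x=-0.090, v=-1.093, θ=-0.114, ω=0.925
apply F[7]=-1.027 → step 8: x=-0.112, v=-1.102, θ=-0.095, ω=0.913
apply F[8]=+0.889 → step 9: x=-0.134, v=-1.086, θ=-0.078, ω=0.877
apply F[9]=+2.231 → step 10: x=-0.156, v=-1.052, θ=-0.061, ω=0.825
apply F[10]=+3.137 → step 11: x=-0.176, v=-1.006, θ=-0.045, ω=0.764
apply F[11]=+3.716 → step 12: x=-0.196, v=-0.953, θ=-0.030, ω=0.699
apply F[12]=+4.055 → step 13: x=-0.214, v=-0.895, θ=-0.017, ω=0.631
apply F[13]=+4.218 → step 14: x=-0.232, v=-0.836, θ=-0.005, ω=0.565
apply F[14]=+4.255 → step 15: x=-0.248, v=-0.777, θ=0.006, ω=0.501
apply F[15]=+4.205 → step 16: x=-0.263, v=-0.719, θ=0.015, ω=0.440
apply F[16]=+4.095 → step 17: x=-0.277, v=-0.663, θ=0.024, ω=0.383
apply F[17]=+3.945 → step 18: x=-0.289, v=-0.610, θ=0.031, ω=0.331
apply F[18]=+3.773 → step 19: x=-0.301, v=-0.559, θ=0.037, ω=0.283
apply F[19]=+3.586 → step 20: x=-0.312, v=-0.511, θ=0.042, ω=0.240
apply F[20]=+3.395 → step 21: x=-0.321, v=-0.466, θ=0.046, ω=0.200

Answer: x=-0.321, v=-0.466, θ=0.046, ω=0.200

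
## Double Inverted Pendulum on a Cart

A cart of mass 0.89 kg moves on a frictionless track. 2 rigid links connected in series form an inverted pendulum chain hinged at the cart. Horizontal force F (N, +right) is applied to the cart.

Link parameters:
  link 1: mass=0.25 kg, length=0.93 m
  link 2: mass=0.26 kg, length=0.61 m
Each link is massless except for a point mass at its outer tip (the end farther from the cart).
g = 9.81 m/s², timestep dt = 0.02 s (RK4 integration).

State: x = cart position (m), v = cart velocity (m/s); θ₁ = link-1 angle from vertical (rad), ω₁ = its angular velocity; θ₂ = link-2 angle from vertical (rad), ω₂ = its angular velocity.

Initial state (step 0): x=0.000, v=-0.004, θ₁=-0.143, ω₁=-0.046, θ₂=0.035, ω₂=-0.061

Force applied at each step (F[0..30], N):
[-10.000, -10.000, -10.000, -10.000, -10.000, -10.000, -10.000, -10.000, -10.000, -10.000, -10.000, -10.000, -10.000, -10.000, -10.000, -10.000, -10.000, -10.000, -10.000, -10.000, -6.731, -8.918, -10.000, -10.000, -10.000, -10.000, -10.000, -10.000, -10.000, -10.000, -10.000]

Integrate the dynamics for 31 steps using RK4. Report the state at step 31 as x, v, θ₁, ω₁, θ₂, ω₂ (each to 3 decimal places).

apply F[0]=-10.000 → step 1: x=-0.002, v=-0.211, θ₁=-0.142, ω₁=0.102, θ₂=0.035, ω₂=0.067
apply F[1]=-10.000 → step 2: x=-0.008, v=-0.418, θ₁=-0.139, ω₁=0.251, θ₂=0.038, ω₂=0.194
apply F[2]=-10.000 → step 3: x=-0.019, v=-0.627, θ₁=-0.132, ω₁=0.404, θ₂=0.043, ω₂=0.319
apply F[3]=-10.000 → step 4: x=-0.034, v=-0.836, θ₁=-0.123, ω₁=0.560, θ₂=0.050, ω₂=0.440
apply F[4]=-10.000 → step 5: x=-0.052, v=-1.047, θ₁=-0.110, ω₁=0.723, θ₂=0.060, ω₂=0.557
apply F[5]=-10.000 → step 6: x=-0.075, v=-1.260, θ₁=-0.094, ω₁=0.894, θ₂=0.073, ω₂=0.667
apply F[6]=-10.000 → step 7: x=-0.103, v=-1.476, θ₁=-0.074, ω₁=1.074, θ₂=0.087, ω₂=0.770
apply F[7]=-10.000 → step 8: x=-0.134, v=-1.694, θ₁=-0.051, ω₁=1.265, θ₂=0.103, ω₂=0.862
apply F[8]=-10.000 → step 9: x=-0.171, v=-1.916, θ₁=-0.023, ω₁=1.469, θ₂=0.121, ω₂=0.942
apply F[9]=-10.000 → step 10: x=-0.211, v=-2.140, θ₁=0.008, ω₁=1.687, θ₂=0.141, ω₂=1.008
apply F[10]=-10.000 → step 11: x=-0.256, v=-2.366, θ₁=0.044, ω₁=1.920, θ₂=0.162, ω₂=1.059
apply F[11]=-10.000 → step 12: x=-0.306, v=-2.594, θ₁=0.085, ω₁=2.168, θ₂=0.183, ω₂=1.094
apply F[12]=-10.000 → step 13: x=-0.360, v=-2.823, θ₁=0.131, ω₁=2.430, θ₂=0.205, ω₂=1.112
apply F[13]=-10.000 → step 14: x=-0.419, v=-3.050, θ₁=0.182, ω₁=2.702, θ₂=0.228, ω₂=1.118
apply F[14]=-10.000 → step 15: x=-0.482, v=-3.273, θ₁=0.239, ω₁=2.981, θ₂=0.250, ω₂=1.118
apply F[15]=-10.000 → step 16: x=-0.550, v=-3.489, θ₁=0.302, ω₁=3.260, θ₂=0.272, ω₂=1.120
apply F[16]=-10.000 → step 17: x=-0.621, v=-3.694, θ₁=0.369, ω₁=3.531, θ₂=0.295, ω₂=1.138
apply F[17]=-10.000 → step 18: x=-0.697, v=-3.884, θ₁=0.443, ω₁=3.785, θ₂=0.318, ω₂=1.189
apply F[18]=-10.000 → step 19: x=-0.777, v=-4.057, θ₁=0.521, ω₁=4.013, θ₂=0.343, ω₂=1.287
apply F[19]=-10.000 → step 20: x=-0.859, v=-4.211, θ₁=0.603, ω₁=4.211, θ₂=0.370, ω₂=1.446
apply F[20]=-6.731 → step 21: x=-0.944, v=-4.285, θ₁=0.689, ω₁=4.334, θ₂=0.401, ω₂=1.641
apply F[21]=-8.918 → step 22: x=-1.031, v=-4.381, θ₁=0.776, ω₁=4.457, θ₂=0.436, ω₂=1.920
apply F[22]=-10.000 → step 23: x=-1.120, v=-4.479, θ₁=0.867, ω₁=4.560, θ₂=0.478, ω₂=2.281
apply F[23]=-10.000 → step 24: x=-1.210, v=-4.559, θ₁=0.959, ω₁=4.633, θ₂=0.528, ω₂=2.707
apply F[24]=-10.000 → step 25: x=-1.302, v=-4.622, θ₁=1.052, ω₁=4.676, θ₂=0.587, ω₂=3.192
apply F[25]=-10.000 → step 26: x=-1.395, v=-4.669, θ₁=1.146, ω₁=4.690, θ₂=0.656, ω₂=3.730
apply F[26]=-10.000 → step 27: x=-1.489, v=-4.699, θ₁=1.239, ω₁=4.675, θ₂=0.736, ω₂=4.313
apply F[27]=-10.000 → step 28: x=-1.583, v=-4.712, θ₁=1.332, ω₁=4.631, θ₂=0.829, ω₂=4.934
apply F[28]=-10.000 → step 29: x=-1.677, v=-4.709, θ₁=1.424, ω₁=4.558, θ₂=0.934, ω₂=5.583
apply F[29]=-10.000 → step 30: x=-1.771, v=-4.686, θ₁=1.514, ω₁=4.460, θ₂=1.052, ω₂=6.250
apply F[30]=-10.000 → step 31: x=-1.864, v=-4.642, θ₁=1.603, ω₁=4.344, θ₂=1.184, ω₂=6.921

Answer: x=-1.864, v=-4.642, θ₁=1.603, ω₁=4.344, θ₂=1.184, ω₂=6.921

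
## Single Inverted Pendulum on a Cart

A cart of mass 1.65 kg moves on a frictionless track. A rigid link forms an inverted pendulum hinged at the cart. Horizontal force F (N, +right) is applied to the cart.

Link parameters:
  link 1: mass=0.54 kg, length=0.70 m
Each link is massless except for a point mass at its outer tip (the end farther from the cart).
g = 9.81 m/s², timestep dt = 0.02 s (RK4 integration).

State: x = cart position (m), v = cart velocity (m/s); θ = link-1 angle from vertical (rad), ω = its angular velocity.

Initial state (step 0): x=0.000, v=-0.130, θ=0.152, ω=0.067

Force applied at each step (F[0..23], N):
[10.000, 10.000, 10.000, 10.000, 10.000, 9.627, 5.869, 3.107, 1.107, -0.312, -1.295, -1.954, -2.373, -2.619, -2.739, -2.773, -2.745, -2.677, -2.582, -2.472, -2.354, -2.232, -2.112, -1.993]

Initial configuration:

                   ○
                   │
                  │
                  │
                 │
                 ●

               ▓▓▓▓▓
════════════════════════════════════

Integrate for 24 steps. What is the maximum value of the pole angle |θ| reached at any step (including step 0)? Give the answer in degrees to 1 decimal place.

apply F[0]=+10.000 → step 1: x=-0.001, v=-0.019, θ=0.152, ω=-0.047
apply F[1]=+10.000 → step 2: x=-0.001, v=0.092, θ=0.150, ω=-0.161
apply F[2]=+10.000 → step 3: x=0.002, v=0.203, θ=0.146, ω=-0.277
apply F[3]=+10.000 → step 4: x=0.007, v=0.314, θ=0.139, ω=-0.395
apply F[4]=+10.000 → step 5: x=0.015, v=0.426, θ=0.130, ω=-0.516
apply F[5]=+9.627 → step 6: x=0.024, v=0.535, θ=0.118, ω=-0.635
apply F[6]=+5.869 → step 7: x=0.036, v=0.599, θ=0.105, ω=-0.694
apply F[7]=+3.107 → step 8: x=0.048, v=0.630, θ=0.091, ω=-0.711
apply F[8]=+1.107 → step 9: x=0.061, v=0.638, θ=0.077, ω=-0.700
apply F[9]=-0.312 → step 10: x=0.073, v=0.630, θ=0.063, ω=-0.668
apply F[10]=-1.295 → step 11: x=0.086, v=0.611, θ=0.050, ω=-0.625
apply F[11]=-1.954 → step 12: x=0.098, v=0.585, θ=0.038, ω=-0.575
apply F[12]=-2.373 → step 13: x=0.109, v=0.554, θ=0.027, ω=-0.522
apply F[13]=-2.619 → step 14: x=0.120, v=0.521, θ=0.018, ω=-0.468
apply F[14]=-2.739 → step 15: x=0.130, v=0.487, θ=0.009, ω=-0.416
apply F[15]=-2.773 → step 16: x=0.139, v=0.453, θ=0.001, ω=-0.366
apply F[16]=-2.745 → step 17: x=0.148, v=0.420, θ=-0.006, ω=-0.319
apply F[17]=-2.677 → step 18: x=0.156, v=0.388, θ=-0.012, ω=-0.276
apply F[18]=-2.582 → step 19: x=0.164, v=0.357, θ=-0.017, ω=-0.237
apply F[19]=-2.472 → step 20: x=0.170, v=0.329, θ=-0.021, ω=-0.202
apply F[20]=-2.354 → step 21: x=0.177, v=0.302, θ=-0.025, ω=-0.169
apply F[21]=-2.232 → step 22: x=0.183, v=0.276, θ=-0.028, ω=-0.141
apply F[22]=-2.112 → step 23: x=0.188, v=0.253, θ=-0.031, ω=-0.115
apply F[23]=-1.993 → step 24: x=0.193, v=0.231, θ=-0.033, ω=-0.093
Max |angle| over trajectory = 0.152 rad = 8.7°.

Answer: 8.7°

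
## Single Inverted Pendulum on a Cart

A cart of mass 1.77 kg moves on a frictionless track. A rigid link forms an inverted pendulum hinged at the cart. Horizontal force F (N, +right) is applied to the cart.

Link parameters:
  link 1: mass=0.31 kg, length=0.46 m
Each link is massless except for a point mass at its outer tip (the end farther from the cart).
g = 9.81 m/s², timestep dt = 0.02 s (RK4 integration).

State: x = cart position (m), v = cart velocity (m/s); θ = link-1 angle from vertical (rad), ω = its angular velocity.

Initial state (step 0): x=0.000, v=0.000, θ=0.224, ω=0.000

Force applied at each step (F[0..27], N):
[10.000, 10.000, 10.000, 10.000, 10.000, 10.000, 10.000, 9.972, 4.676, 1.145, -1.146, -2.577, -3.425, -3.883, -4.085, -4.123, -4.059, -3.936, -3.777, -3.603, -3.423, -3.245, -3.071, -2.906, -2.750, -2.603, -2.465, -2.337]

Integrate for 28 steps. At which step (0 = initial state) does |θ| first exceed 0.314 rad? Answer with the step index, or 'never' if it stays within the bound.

Answer: never

Derivation:
apply F[0]=+10.000 → step 1: x=0.001, v=0.105, θ=0.223, ω=-0.127
apply F[1]=+10.000 → step 2: x=0.004, v=0.209, θ=0.219, ω=-0.256
apply F[2]=+10.000 → step 3: x=0.009, v=0.314, θ=0.212, ω=-0.388
apply F[3]=+10.000 → step 4: x=0.017, v=0.420, θ=0.203, ω=-0.524
apply F[4]=+10.000 → step 5: x=0.026, v=0.526, θ=0.191, ω=-0.665
apply F[5]=+10.000 → step 6: x=0.038, v=0.632, θ=0.177, ω=-0.814
apply F[6]=+10.000 → step 7: x=0.051, v=0.739, θ=0.159, ω=-0.972
apply F[7]=+9.972 → step 8: x=0.067, v=0.846, θ=0.138, ω=-1.140
apply F[8]=+4.676 → step 9: x=0.085, v=0.895, θ=0.114, ω=-1.192
apply F[9]=+1.145 → step 10: x=0.103, v=0.905, θ=0.091, ω=-1.169
apply F[10]=-1.146 → step 11: x=0.121, v=0.889, θ=0.068, ω=-1.101
apply F[11]=-2.577 → step 12: x=0.138, v=0.858, θ=0.047, ω=-1.010
apply F[12]=-3.425 → step 13: x=0.155, v=0.818, θ=0.028, ω=-0.907
apply F[13]=-3.883 → step 14: x=0.171, v=0.774, θ=0.011, ω=-0.802
apply F[14]=-4.085 → step 15: x=0.186, v=0.728, θ=-0.004, ω=-0.700
apply F[15]=-4.123 → step 16: x=0.200, v=0.681, θ=-0.017, ω=-0.604
apply F[16]=-4.059 → step 17: x=0.213, v=0.636, θ=-0.028, ω=-0.516
apply F[17]=-3.936 → step 18: x=0.225, v=0.593, θ=-0.038, ω=-0.436
apply F[18]=-3.777 → step 19: x=0.237, v=0.552, θ=-0.046, ω=-0.364
apply F[19]=-3.603 → step 20: x=0.248, v=0.513, θ=-0.053, ω=-0.301
apply F[20]=-3.423 → step 21: x=0.257, v=0.476, θ=-0.058, ω=-0.245
apply F[21]=-3.245 → step 22: x=0.267, v=0.441, θ=-0.062, ω=-0.195
apply F[22]=-3.071 → step 23: x=0.275, v=0.409, θ=-0.066, ω=-0.152
apply F[23]=-2.906 → step 24: x=0.283, v=0.378, θ=-0.069, ω=-0.115
apply F[24]=-2.750 → step 25: x=0.290, v=0.350, θ=-0.070, ω=-0.082
apply F[25]=-2.603 → step 26: x=0.297, v=0.323, θ=-0.072, ω=-0.054
apply F[26]=-2.465 → step 27: x=0.303, v=0.297, θ=-0.073, ω=-0.030
apply F[27]=-2.337 → step 28: x=0.309, v=0.273, θ=-0.073, ω=-0.009
max |θ| = 0.224 ≤ 0.314 over all 29 states.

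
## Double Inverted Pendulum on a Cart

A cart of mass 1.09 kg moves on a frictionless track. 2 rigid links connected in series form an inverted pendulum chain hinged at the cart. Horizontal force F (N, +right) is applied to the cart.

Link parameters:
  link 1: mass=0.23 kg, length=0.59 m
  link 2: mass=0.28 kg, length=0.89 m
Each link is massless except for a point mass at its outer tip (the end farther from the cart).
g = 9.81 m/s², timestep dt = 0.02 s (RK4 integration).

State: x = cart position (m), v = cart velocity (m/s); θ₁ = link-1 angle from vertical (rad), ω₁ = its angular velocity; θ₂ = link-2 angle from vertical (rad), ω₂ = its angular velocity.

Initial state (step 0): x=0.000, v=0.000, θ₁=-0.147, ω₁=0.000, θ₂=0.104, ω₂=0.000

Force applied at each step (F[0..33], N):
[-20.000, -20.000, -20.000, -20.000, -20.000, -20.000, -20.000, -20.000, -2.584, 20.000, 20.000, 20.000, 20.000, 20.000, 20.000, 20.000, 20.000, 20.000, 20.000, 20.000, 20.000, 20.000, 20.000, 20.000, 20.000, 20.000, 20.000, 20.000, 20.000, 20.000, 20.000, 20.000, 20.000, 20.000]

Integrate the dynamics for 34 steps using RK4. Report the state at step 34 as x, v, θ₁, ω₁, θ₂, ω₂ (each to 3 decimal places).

apply F[0]=-20.000 → step 1: x=-0.004, v=-0.352, θ₁=-0.143, ω₁=0.429, θ₂=0.105, ω₂=0.140
apply F[1]=-20.000 → step 2: x=-0.014, v=-0.704, θ₁=-0.130, ω₁=0.869, θ₂=0.110, ω₂=0.273
apply F[2]=-20.000 → step 3: x=-0.032, v=-1.060, θ₁=-0.108, ω₁=1.331, θ₂=0.116, ω₂=0.393
apply F[3]=-20.000 → step 4: x=-0.056, v=-1.419, θ₁=-0.076, ω₁=1.827, θ₂=0.125, ω₂=0.492
apply F[4]=-20.000 → step 5: x=-0.088, v=-1.781, θ₁=-0.034, ω₁=2.364, θ₂=0.136, ω₂=0.564
apply F[5]=-20.000 → step 6: x=-0.128, v=-2.148, θ₁=0.019, ω₁=2.949, θ₂=0.147, ω₂=0.605
apply F[6]=-20.000 → step 7: x=-0.174, v=-2.516, θ₁=0.084, ω₁=3.579, θ₂=0.160, ω₂=0.618
apply F[7]=-20.000 → step 8: x=-0.228, v=-2.880, θ₁=0.162, ω₁=4.235, θ₂=0.172, ω₂=0.616
apply F[8]=-2.584 → step 9: x=-0.286, v=-2.924, θ₁=0.248, ω₁=4.372, θ₂=0.184, ω₂=0.618
apply F[9]=+20.000 → step 10: x=-0.341, v=-2.568, θ₁=0.331, ω₁=3.907, θ₂=0.197, ω₂=0.597
apply F[10]=+20.000 → step 11: x=-0.389, v=-2.225, θ₁=0.405, ω₁=3.528, θ₂=0.208, ω₂=0.540
apply F[11]=+20.000 → step 12: x=-0.430, v=-1.892, θ₁=0.472, ω₁=3.236, θ₂=0.218, ω₂=0.444
apply F[12]=+20.000 → step 13: x=-0.465, v=-1.568, θ₁=0.535, ω₁=3.022, θ₂=0.226, ω₂=0.310
apply F[13]=+20.000 → step 14: x=-0.493, v=-1.253, θ₁=0.594, ω₁=2.879, θ₂=0.230, ω₂=0.142
apply F[14]=+20.000 → step 15: x=-0.515, v=-0.942, θ₁=0.650, ω₁=2.797, θ₂=0.231, ω₂=-0.056
apply F[15]=+20.000 → step 16: x=-0.531, v=-0.636, θ₁=0.706, ω₁=2.768, θ₂=0.228, ω₂=-0.279
apply F[16]=+20.000 → step 17: x=-0.541, v=-0.332, θ₁=0.761, ω₁=2.781, θ₂=0.220, ω₂=-0.521
apply F[17]=+20.000 → step 18: x=-0.544, v=-0.028, θ₁=0.817, ω₁=2.829, θ₂=0.207, ω₂=-0.778
apply F[18]=+20.000 → step 19: x=-0.542, v=0.277, θ₁=0.875, ω₁=2.902, θ₂=0.189, ω₂=-1.044
apply F[19]=+20.000 → step 20: x=-0.533, v=0.585, θ₁=0.934, ω₁=2.992, θ₂=0.165, ω₂=-1.313
apply F[20]=+20.000 → step 21: x=-0.518, v=0.895, θ₁=0.994, ω₁=3.093, θ₂=0.136, ω₂=-1.581
apply F[21]=+20.000 → step 22: x=-0.497, v=1.208, θ₁=1.057, ω₁=3.198, θ₂=0.102, ω₂=-1.844
apply F[22]=+20.000 → step 23: x=-0.470, v=1.525, θ₁=1.122, ω₁=3.302, θ₂=0.062, ω₂=-2.099
apply F[23]=+20.000 → step 24: x=-0.436, v=1.845, θ₁=1.189, ω₁=3.404, θ₂=0.018, ω₂=-2.345
apply F[24]=+20.000 → step 25: x=-0.396, v=2.167, θ₁=1.258, ω₁=3.501, θ₂=-0.031, ω₂=-2.581
apply F[25]=+20.000 → step 26: x=-0.350, v=2.492, θ₁=1.329, ω₁=3.594, θ₂=-0.085, ω₂=-2.809
apply F[26]=+20.000 → step 27: x=-0.296, v=2.818, θ₁=1.402, ω₁=3.683, θ₂=-0.144, ω₂=-3.029
apply F[27]=+20.000 → step 28: x=-0.237, v=3.145, θ₁=1.477, ω₁=3.770, θ₂=-0.206, ω₂=-3.243
apply F[28]=+20.000 → step 29: x=-0.171, v=3.472, θ₁=1.553, ω₁=3.857, θ₂=-0.273, ω₂=-3.452
apply F[29]=+20.000 → step 30: x=-0.098, v=3.799, θ₁=1.631, ω₁=3.948, θ₂=-0.344, ω₂=-3.658
apply F[30]=+20.000 → step 31: x=-0.019, v=4.123, θ₁=1.711, ω₁=4.049, θ₂=-0.420, ω₂=-3.859
apply F[31]=+20.000 → step 32: x=0.067, v=4.445, θ₁=1.793, ω₁=4.171, θ₂=-0.499, ω₂=-4.054
apply F[32]=+20.000 → step 33: x=0.159, v=4.765, θ₁=1.878, ω₁=4.329, θ₂=-0.582, ω₂=-4.234
apply F[33]=+20.000 → step 34: x=0.258, v=5.084, θ₁=1.967, ω₁=4.551, θ₂=-0.668, ω₂=-4.386

Answer: x=0.258, v=5.084, θ₁=1.967, ω₁=4.551, θ₂=-0.668, ω₂=-4.386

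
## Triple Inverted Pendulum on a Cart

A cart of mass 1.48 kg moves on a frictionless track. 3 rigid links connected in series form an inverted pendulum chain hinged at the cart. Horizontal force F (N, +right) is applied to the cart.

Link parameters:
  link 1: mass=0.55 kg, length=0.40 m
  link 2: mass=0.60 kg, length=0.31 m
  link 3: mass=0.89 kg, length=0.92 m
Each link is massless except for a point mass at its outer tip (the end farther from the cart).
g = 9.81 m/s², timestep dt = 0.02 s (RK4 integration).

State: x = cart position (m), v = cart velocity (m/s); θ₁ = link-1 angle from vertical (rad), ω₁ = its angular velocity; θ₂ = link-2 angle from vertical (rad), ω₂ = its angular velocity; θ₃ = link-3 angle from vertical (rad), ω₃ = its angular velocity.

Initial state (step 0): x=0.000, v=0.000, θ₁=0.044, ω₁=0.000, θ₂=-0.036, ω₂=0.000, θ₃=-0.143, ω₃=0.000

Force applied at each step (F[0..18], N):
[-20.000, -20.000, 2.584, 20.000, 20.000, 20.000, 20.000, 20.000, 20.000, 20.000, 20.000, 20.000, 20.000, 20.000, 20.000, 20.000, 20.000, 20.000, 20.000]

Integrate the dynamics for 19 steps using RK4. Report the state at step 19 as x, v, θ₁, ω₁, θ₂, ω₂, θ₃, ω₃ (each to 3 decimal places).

apply F[0]=-20.000 → step 1: x=-0.003, v=-0.282, θ₁=0.052, ω₁=0.824, θ₂=-0.037, ω₂=-0.086, θ₃=-0.144, ω₃=-0.050
apply F[1]=-20.000 → step 2: x=-0.011, v=-0.566, θ₁=0.077, ω₁=1.670, θ₂=-0.040, ω₂=-0.198, θ₃=-0.145, ω₃=-0.095
apply F[2]=+2.584 → step 3: x=-0.022, v=-0.552, θ₁=0.112, ω₁=1.828, θ₂=-0.045, ω₂=-0.382, θ₃=-0.147, ω₃=-0.140
apply F[3]=+20.000 → step 4: x=-0.031, v=-0.314, θ₁=0.145, ω₁=1.519, θ₂=-0.056, ω₂=-0.689, θ₃=-0.151, ω₃=-0.188
apply F[4]=+20.000 → step 5: x=-0.035, v=-0.084, θ₁=0.173, ω₁=1.297, θ₂=-0.074, ω₂=-1.104, θ₃=-0.155, ω₃=-0.230
apply F[5]=+20.000 → step 6: x=-0.034, v=0.141, θ₁=0.198, ω₁=1.140, θ₂=-0.101, ω₂=-1.619, θ₃=-0.160, ω₃=-0.262
apply F[6]=+20.000 → step 7: x=-0.029, v=0.364, θ₁=0.219, ω₁=1.023, θ₂=-0.139, ω₂=-2.224, θ₃=-0.165, ω₃=-0.280
apply F[7]=+20.000 → step 8: x=-0.020, v=0.588, θ₁=0.239, ω₁=0.913, θ₂=-0.190, ω₂=-2.896, θ₃=-0.171, ω₃=-0.282
apply F[8]=+20.000 → step 9: x=-0.006, v=0.815, θ₁=0.255, ω₁=0.771, θ₂=-0.255, ω₂=-3.601, θ₃=-0.176, ω₃=-0.270
apply F[9]=+20.000 → step 10: x=0.013, v=1.048, θ₁=0.269, ω₁=0.560, θ₂=-0.334, ω₂=-4.298, θ₃=-0.182, ω₃=-0.251
apply F[10]=+20.000 → step 11: x=0.036, v=1.286, θ₁=0.277, ω₁=0.252, θ₂=-0.427, ω₂=-4.956, θ₃=-0.186, ω₃=-0.235
apply F[11]=+20.000 → step 12: x=0.064, v=1.529, θ₁=0.278, ω₁=-0.171, θ₂=-0.532, ω₂=-5.552, θ₃=-0.191, ω₃=-0.231
apply F[12]=+20.000 → step 13: x=0.097, v=1.776, θ₁=0.270, ω₁=-0.717, θ₂=-0.648, ω₂=-6.078, θ₃=-0.196, ω₃=-0.248
apply F[13]=+20.000 → step 14: x=0.135, v=2.028, θ₁=0.249, ω₁=-1.388, θ₂=-0.774, ω₂=-6.523, θ₃=-0.201, ω₃=-0.293
apply F[14]=+20.000 → step 15: x=0.178, v=2.284, θ₁=0.213, ω₁=-2.183, θ₂=-0.909, ω₂=-6.873, θ₃=-0.208, ω₃=-0.370
apply F[15]=+20.000 → step 16: x=0.227, v=2.546, θ₁=0.161, ω₁=-3.093, θ₂=-1.049, ω₂=-7.099, θ₃=-0.216, ω₃=-0.478
apply F[16]=+20.000 → step 17: x=0.280, v=2.813, θ₁=0.089, ω₁=-4.104, θ₂=-1.191, ω₂=-7.152, θ₃=-0.227, ω₃=-0.614
apply F[17]=+20.000 → step 18: x=0.339, v=3.083, θ₁=-0.004, ω₁=-5.188, θ₂=-1.333, ω₂=-6.961, θ₃=-0.241, ω₃=-0.766
apply F[18]=+20.000 → step 19: x=0.404, v=3.350, θ₁=-0.119, ω₁=-6.300, θ₂=-1.468, ω₂=-6.437, θ₃=-0.258, ω₃=-0.921

Answer: x=0.404, v=3.350, θ₁=-0.119, ω₁=-6.300, θ₂=-1.468, ω₂=-6.437, θ₃=-0.258, ω₃=-0.921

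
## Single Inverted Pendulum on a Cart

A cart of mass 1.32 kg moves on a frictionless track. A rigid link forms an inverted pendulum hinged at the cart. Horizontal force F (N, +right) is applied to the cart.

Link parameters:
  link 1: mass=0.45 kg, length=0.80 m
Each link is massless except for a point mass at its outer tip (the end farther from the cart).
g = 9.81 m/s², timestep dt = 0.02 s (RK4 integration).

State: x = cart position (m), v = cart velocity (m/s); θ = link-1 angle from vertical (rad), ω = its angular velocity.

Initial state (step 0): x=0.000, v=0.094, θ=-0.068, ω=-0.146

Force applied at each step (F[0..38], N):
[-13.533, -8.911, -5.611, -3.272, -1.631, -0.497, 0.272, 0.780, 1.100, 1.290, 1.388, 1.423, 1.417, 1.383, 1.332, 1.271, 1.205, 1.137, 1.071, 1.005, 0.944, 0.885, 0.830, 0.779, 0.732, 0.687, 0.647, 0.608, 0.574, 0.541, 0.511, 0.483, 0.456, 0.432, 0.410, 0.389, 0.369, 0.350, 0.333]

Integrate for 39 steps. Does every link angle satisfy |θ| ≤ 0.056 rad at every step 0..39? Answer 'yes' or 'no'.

Answer: no

Derivation:
apply F[0]=-13.533 → step 1: x=-0.000, v=-0.106, θ=-0.069, ω=0.087
apply F[1]=-8.911 → step 2: x=-0.004, v=-0.236, θ=-0.065, ω=0.233
apply F[2]=-5.611 → step 3: x=-0.009, v=-0.317, θ=-0.060, ω=0.318
apply F[3]=-3.272 → step 4: x=-0.016, v=-0.363, θ=-0.053, ω=0.361
apply F[4]=-1.631 → step 5: x=-0.023, v=-0.384, θ=-0.046, ω=0.376
apply F[5]=-0.497 → step 6: x=-0.031, v=-0.389, θ=-0.038, ω=0.372
apply F[6]=+0.272 → step 7: x=-0.039, v=-0.383, θ=-0.031, ω=0.355
apply F[7]=+0.780 → step 8: x=-0.046, v=-0.369, θ=-0.024, ω=0.331
apply F[8]=+1.100 → step 9: x=-0.054, v=-0.351, θ=-0.018, ω=0.304
apply F[9]=+1.290 → step 10: x=-0.060, v=-0.331, θ=-0.012, ω=0.274
apply F[10]=+1.388 → step 11: x=-0.067, v=-0.309, θ=-0.007, ω=0.245
apply F[11]=+1.423 → step 12: x=-0.073, v=-0.287, θ=-0.002, ω=0.217
apply F[12]=+1.417 → step 13: x=-0.078, v=-0.266, θ=0.002, ω=0.190
apply F[13]=+1.383 → step 14: x=-0.083, v=-0.245, θ=0.005, ω=0.165
apply F[14]=+1.332 → step 15: x=-0.088, v=-0.225, θ=0.008, ω=0.142
apply F[15]=+1.271 → step 16: x=-0.092, v=-0.207, θ=0.011, ω=0.121
apply F[16]=+1.205 → step 17: x=-0.096, v=-0.189, θ=0.013, ω=0.102
apply F[17]=+1.137 → step 18: x=-0.100, v=-0.173, θ=0.015, ω=0.086
apply F[18]=+1.071 → step 19: x=-0.103, v=-0.158, θ=0.017, ω=0.070
apply F[19]=+1.005 → step 20: x=-0.106, v=-0.144, θ=0.018, ω=0.057
apply F[20]=+0.944 → step 21: x=-0.109, v=-0.131, θ=0.019, ω=0.045
apply F[21]=+0.885 → step 22: x=-0.111, v=-0.118, θ=0.020, ω=0.035
apply F[22]=+0.830 → step 23: x=-0.114, v=-0.107, θ=0.021, ω=0.026
apply F[23]=+0.779 → step 24: x=-0.116, v=-0.097, θ=0.021, ω=0.018
apply F[24]=+0.732 → step 25: x=-0.118, v=-0.087, θ=0.021, ω=0.011
apply F[25]=+0.687 → step 26: x=-0.119, v=-0.078, θ=0.021, ω=0.005
apply F[26]=+0.647 → step 27: x=-0.121, v=-0.070, θ=0.021, ω=-0.000
apply F[27]=+0.608 → step 28: x=-0.122, v=-0.062, θ=0.021, ω=-0.004
apply F[28]=+0.574 → step 29: x=-0.123, v=-0.055, θ=0.021, ω=-0.008
apply F[29]=+0.541 → step 30: x=-0.124, v=-0.048, θ=0.021, ω=-0.012
apply F[30]=+0.511 → step 31: x=-0.125, v=-0.042, θ=0.021, ω=-0.014
apply F[31]=+0.483 → step 32: x=-0.126, v=-0.036, θ=0.021, ω=-0.017
apply F[32]=+0.456 → step 33: x=-0.127, v=-0.030, θ=0.020, ω=-0.019
apply F[33]=+0.432 → step 34: x=-0.127, v=-0.025, θ=0.020, ω=-0.020
apply F[34]=+0.410 → step 35: x=-0.128, v=-0.020, θ=0.019, ω=-0.022
apply F[35]=+0.389 → step 36: x=-0.128, v=-0.015, θ=0.019, ω=-0.023
apply F[36]=+0.369 → step 37: x=-0.128, v=-0.011, θ=0.018, ω=-0.024
apply F[37]=+0.350 → step 38: x=-0.128, v=-0.007, θ=0.018, ω=-0.024
apply F[38]=+0.333 → step 39: x=-0.129, v=-0.003, θ=0.017, ω=-0.025
Max |angle| over trajectory = 0.069 rad; bound = 0.056 → exceeded.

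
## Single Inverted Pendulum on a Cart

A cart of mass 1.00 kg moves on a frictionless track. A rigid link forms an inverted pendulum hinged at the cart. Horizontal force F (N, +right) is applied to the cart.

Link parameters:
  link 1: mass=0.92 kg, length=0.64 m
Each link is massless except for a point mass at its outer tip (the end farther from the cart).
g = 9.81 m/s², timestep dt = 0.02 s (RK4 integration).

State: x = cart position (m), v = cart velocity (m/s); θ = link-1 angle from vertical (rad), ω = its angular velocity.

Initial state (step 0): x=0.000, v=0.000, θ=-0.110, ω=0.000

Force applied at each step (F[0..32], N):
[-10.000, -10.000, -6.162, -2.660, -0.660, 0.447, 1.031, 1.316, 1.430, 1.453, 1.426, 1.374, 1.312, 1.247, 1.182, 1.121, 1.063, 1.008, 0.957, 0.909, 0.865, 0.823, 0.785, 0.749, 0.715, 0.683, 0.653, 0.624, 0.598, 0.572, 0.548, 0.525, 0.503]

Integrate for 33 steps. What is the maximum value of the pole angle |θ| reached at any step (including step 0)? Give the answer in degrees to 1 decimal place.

Answer: 6.3°

Derivation:
apply F[0]=-10.000 → step 1: x=-0.002, v=-0.179, θ=-0.108, ω=0.244
apply F[1]=-10.000 → step 2: x=-0.007, v=-0.358, θ=-0.100, ω=0.491
apply F[2]=-6.162 → step 3: x=-0.015, v=-0.464, θ=-0.089, ω=0.627
apply F[3]=-2.660 → step 4: x=-0.025, v=-0.502, θ=-0.076, ω=0.661
apply F[4]=-0.660 → step 5: x=-0.035, v=-0.503, θ=-0.063, ω=0.641
apply F[5]=+0.447 → step 6: x=-0.045, v=-0.485, θ=-0.051, ω=0.595
apply F[6]=+1.031 → step 7: x=-0.054, v=-0.456, θ=-0.040, ω=0.536
apply F[7]=+1.316 → step 8: x=-0.063, v=-0.424, θ=-0.029, ω=0.475
apply F[8]=+1.430 → step 9: x=-0.071, v=-0.391, θ=-0.021, ω=0.416
apply F[9]=+1.453 → step 10: x=-0.079, v=-0.359, θ=-0.013, ω=0.361
apply F[10]=+1.426 → step 11: x=-0.086, v=-0.328, θ=-0.006, ω=0.311
apply F[11]=+1.374 → step 12: x=-0.092, v=-0.300, θ=-0.000, ω=0.266
apply F[12]=+1.312 → step 13: x=-0.098, v=-0.275, θ=0.005, ω=0.226
apply F[13]=+1.247 → step 14: x=-0.103, v=-0.251, θ=0.009, ω=0.191
apply F[14]=+1.182 → step 15: x=-0.108, v=-0.229, θ=0.012, ω=0.161
apply F[15]=+1.121 → step 16: x=-0.112, v=-0.209, θ=0.015, ω=0.134
apply F[16]=+1.063 → step 17: x=-0.116, v=-0.191, θ=0.018, ω=0.110
apply F[17]=+1.008 → step 18: x=-0.120, v=-0.174, θ=0.020, ω=0.090
apply F[18]=+0.957 → step 19: x=-0.123, v=-0.159, θ=0.021, ω=0.072
apply F[19]=+0.909 → step 20: x=-0.126, v=-0.144, θ=0.023, ω=0.057
apply F[20]=+0.865 → step 21: x=-0.129, v=-0.131, θ=0.024, ω=0.043
apply F[21]=+0.823 → step 22: x=-0.131, v=-0.119, θ=0.024, ω=0.032
apply F[22]=+0.785 → step 23: x=-0.134, v=-0.108, θ=0.025, ω=0.021
apply F[23]=+0.749 → step 24: x=-0.136, v=-0.098, θ=0.025, ω=0.013
apply F[24]=+0.715 → step 25: x=-0.138, v=-0.088, θ=0.025, ω=0.005
apply F[25]=+0.683 → step 26: x=-0.139, v=-0.079, θ=0.025, ω=-0.001
apply F[26]=+0.653 → step 27: x=-0.141, v=-0.070, θ=0.025, ω=-0.006
apply F[27]=+0.624 → step 28: x=-0.142, v=-0.062, θ=0.025, ω=-0.011
apply F[28]=+0.598 → step 29: x=-0.143, v=-0.055, θ=0.025, ω=-0.015
apply F[29]=+0.572 → step 30: x=-0.144, v=-0.048, θ=0.025, ω=-0.018
apply F[30]=+0.548 → step 31: x=-0.145, v=-0.041, θ=0.024, ω=-0.021
apply F[31]=+0.525 → step 32: x=-0.146, v=-0.035, θ=0.024, ω=-0.023
apply F[32]=+0.503 → step 33: x=-0.147, v=-0.029, θ=0.023, ω=-0.025
Max |angle| over trajectory = 0.110 rad = 6.3°.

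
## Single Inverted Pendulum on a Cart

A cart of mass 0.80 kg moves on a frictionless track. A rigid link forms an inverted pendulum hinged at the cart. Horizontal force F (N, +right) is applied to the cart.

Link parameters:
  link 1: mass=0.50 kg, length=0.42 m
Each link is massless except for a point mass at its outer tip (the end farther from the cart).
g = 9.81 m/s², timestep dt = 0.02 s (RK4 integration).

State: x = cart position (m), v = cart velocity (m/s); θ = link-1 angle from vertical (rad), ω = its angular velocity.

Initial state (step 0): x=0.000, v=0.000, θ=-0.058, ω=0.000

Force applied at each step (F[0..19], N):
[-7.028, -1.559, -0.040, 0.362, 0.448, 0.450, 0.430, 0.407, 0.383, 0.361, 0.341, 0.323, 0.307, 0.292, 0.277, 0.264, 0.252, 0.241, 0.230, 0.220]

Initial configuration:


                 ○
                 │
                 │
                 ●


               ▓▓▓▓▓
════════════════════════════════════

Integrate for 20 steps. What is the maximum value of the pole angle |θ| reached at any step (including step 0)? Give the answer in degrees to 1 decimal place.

Answer: 3.3°

Derivation:
apply F[0]=-7.028 → step 1: x=-0.002, v=-0.168, θ=-0.054, ω=0.374
apply F[1]=-1.559 → step 2: x=-0.005, v=-0.201, θ=-0.046, ω=0.428
apply F[2]=-0.040 → step 3: x=-0.009, v=-0.197, θ=-0.038, ω=0.399
apply F[3]=+0.362 → step 4: x=-0.013, v=-0.184, θ=-0.030, ω=0.352
apply F[4]=+0.448 → step 5: x=-0.017, v=-0.169, θ=-0.024, ω=0.304
apply F[5]=+0.450 → step 6: x=-0.020, v=-0.156, θ=-0.018, ω=0.262
apply F[6]=+0.430 → step 7: x=-0.023, v=-0.143, θ=-0.013, ω=0.224
apply F[7]=+0.407 → step 8: x=-0.026, v=-0.131, θ=-0.009, ω=0.191
apply F[8]=+0.383 → step 9: x=-0.028, v=-0.121, θ=-0.006, ω=0.163
apply F[9]=+0.361 → step 10: x=-0.031, v=-0.111, θ=-0.003, ω=0.138
apply F[10]=+0.341 → step 11: x=-0.033, v=-0.103, θ=-0.000, ω=0.117
apply F[11]=+0.323 → step 12: x=-0.035, v=-0.095, θ=0.002, ω=0.098
apply F[12]=+0.307 → step 13: x=-0.036, v=-0.087, θ=0.004, ω=0.082
apply F[13]=+0.292 → step 14: x=-0.038, v=-0.081, θ=0.005, ω=0.068
apply F[14]=+0.277 → step 15: x=-0.040, v=-0.074, θ=0.006, ω=0.056
apply F[15]=+0.264 → step 16: x=-0.041, v=-0.069, θ=0.008, ω=0.046
apply F[16]=+0.252 → step 17: x=-0.042, v=-0.063, θ=0.008, ω=0.037
apply F[17]=+0.241 → step 18: x=-0.044, v=-0.058, θ=0.009, ω=0.029
apply F[18]=+0.230 → step 19: x=-0.045, v=-0.054, θ=0.009, ω=0.022
apply F[19]=+0.220 → step 20: x=-0.046, v=-0.049, θ=0.010, ω=0.017
Max |angle| over trajectory = 0.058 rad = 3.3°.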